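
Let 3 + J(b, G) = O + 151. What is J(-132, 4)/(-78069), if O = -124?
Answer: -8/26023 ≈ -0.00030742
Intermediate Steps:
J(b, G) = 24 (J(b, G) = -3 + (-124 + 151) = -3 + 27 = 24)
J(-132, 4)/(-78069) = 24/(-78069) = 24*(-1/78069) = -8/26023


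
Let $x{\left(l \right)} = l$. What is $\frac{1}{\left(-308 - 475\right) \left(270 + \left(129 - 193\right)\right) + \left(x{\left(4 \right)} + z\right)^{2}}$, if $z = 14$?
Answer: $- \frac{1}{160974} \approx -6.2122 \cdot 10^{-6}$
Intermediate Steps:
$\frac{1}{\left(-308 - 475\right) \left(270 + \left(129 - 193\right)\right) + \left(x{\left(4 \right)} + z\right)^{2}} = \frac{1}{\left(-308 - 475\right) \left(270 + \left(129 - 193\right)\right) + \left(4 + 14\right)^{2}} = \frac{1}{- 783 \left(270 + \left(129 - 193\right)\right) + 18^{2}} = \frac{1}{- 783 \left(270 - 64\right) + 324} = \frac{1}{\left(-783\right) 206 + 324} = \frac{1}{-161298 + 324} = \frac{1}{-160974} = - \frac{1}{160974}$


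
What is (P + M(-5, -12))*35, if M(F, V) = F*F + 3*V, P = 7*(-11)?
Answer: -3080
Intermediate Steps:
P = -77
M(F, V) = F² + 3*V
(P + M(-5, -12))*35 = (-77 + ((-5)² + 3*(-12)))*35 = (-77 + (25 - 36))*35 = (-77 - 11)*35 = -88*35 = -3080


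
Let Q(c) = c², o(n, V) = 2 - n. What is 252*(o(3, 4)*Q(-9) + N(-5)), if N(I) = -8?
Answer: -22428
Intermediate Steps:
252*(o(3, 4)*Q(-9) + N(-5)) = 252*((2 - 1*3)*(-9)² - 8) = 252*((2 - 3)*81 - 8) = 252*(-1*81 - 8) = 252*(-81 - 8) = 252*(-89) = -22428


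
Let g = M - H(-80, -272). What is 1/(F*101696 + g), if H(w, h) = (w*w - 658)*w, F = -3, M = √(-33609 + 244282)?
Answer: 154272/23799639311 - √210673/23799639311 ≈ 6.4628e-6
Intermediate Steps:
M = √210673 ≈ 458.99
H(w, h) = w*(-658 + w²) (H(w, h) = (w² - 658)*w = (-658 + w²)*w = w*(-658 + w²))
g = 459360 + √210673 (g = √210673 - (-80)*(-658 + (-80)²) = √210673 - (-80)*(-658 + 6400) = √210673 - (-80)*5742 = √210673 - 1*(-459360) = √210673 + 459360 = 459360 + √210673 ≈ 4.5982e+5)
1/(F*101696 + g) = 1/(-3*101696 + (459360 + √210673)) = 1/(-305088 + (459360 + √210673)) = 1/(154272 + √210673)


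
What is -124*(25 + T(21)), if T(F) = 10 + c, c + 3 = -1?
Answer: -3844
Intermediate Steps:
c = -4 (c = -3 - 1 = -4)
T(F) = 6 (T(F) = 10 - 4 = 6)
-124*(25 + T(21)) = -124*(25 + 6) = -124*31 = -3844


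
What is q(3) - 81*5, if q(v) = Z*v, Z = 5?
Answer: -390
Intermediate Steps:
q(v) = 5*v
q(3) - 81*5 = 5*3 - 81*5 = 15 - 27*15 = 15 - 405 = -390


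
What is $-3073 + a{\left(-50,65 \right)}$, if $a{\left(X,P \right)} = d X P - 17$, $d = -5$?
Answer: $13160$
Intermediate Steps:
$a{\left(X,P \right)} = -17 - 5 P X$ ($a{\left(X,P \right)} = - 5 X P - 17 = - 5 P X - 17 = -17 - 5 P X$)
$-3073 + a{\left(-50,65 \right)} = -3073 - \left(17 + 325 \left(-50\right)\right) = -3073 + \left(-17 + 16250\right) = -3073 + 16233 = 13160$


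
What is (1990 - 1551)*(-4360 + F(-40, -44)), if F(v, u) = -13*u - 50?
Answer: -1684882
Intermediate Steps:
F(v, u) = -50 - 13*u
(1990 - 1551)*(-4360 + F(-40, -44)) = (1990 - 1551)*(-4360 + (-50 - 13*(-44))) = 439*(-4360 + (-50 + 572)) = 439*(-4360 + 522) = 439*(-3838) = -1684882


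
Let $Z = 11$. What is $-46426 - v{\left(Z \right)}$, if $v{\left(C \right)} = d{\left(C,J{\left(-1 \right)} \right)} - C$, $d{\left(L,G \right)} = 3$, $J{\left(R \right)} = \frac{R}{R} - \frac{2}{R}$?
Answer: $-46418$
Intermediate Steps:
$J{\left(R \right)} = 1 - \frac{2}{R}$
$v{\left(C \right)} = 3 - C$
$-46426 - v{\left(Z \right)} = -46426 - \left(3 - 11\right) = -46426 - -8 = -46426 + 8 = -46418$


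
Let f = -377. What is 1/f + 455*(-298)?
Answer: -51117431/377 ≈ -1.3559e+5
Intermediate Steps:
1/f + 455*(-298) = 1/(-377) + 455*(-298) = -1/377 - 135590 = -51117431/377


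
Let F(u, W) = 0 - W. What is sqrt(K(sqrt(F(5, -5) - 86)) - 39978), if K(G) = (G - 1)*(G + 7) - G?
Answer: sqrt(-40066 + 45*I) ≈ 0.112 + 200.17*I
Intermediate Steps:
F(u, W) = -W
K(G) = -G + (-1 + G)*(7 + G) (K(G) = (-1 + G)*(7 + G) - G = -G + (-1 + G)*(7 + G))
sqrt(K(sqrt(F(5, -5) - 86)) - 39978) = sqrt((-7 + (sqrt(-1*(-5) - 86))**2 + 5*sqrt(-1*(-5) - 86)) - 39978) = sqrt((-7 + (sqrt(5 - 86))**2 + 5*sqrt(5 - 86)) - 39978) = sqrt((-7 + (sqrt(-81))**2 + 5*sqrt(-81)) - 39978) = sqrt((-7 + (9*I)**2 + 5*(9*I)) - 39978) = sqrt((-7 - 81 + 45*I) - 39978) = sqrt((-88 + 45*I) - 39978) = sqrt(-40066 + 45*I)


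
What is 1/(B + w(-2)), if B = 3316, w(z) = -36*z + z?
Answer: 1/3386 ≈ 0.00029533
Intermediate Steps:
w(z) = -35*z
1/(B + w(-2)) = 1/(3316 - 35*(-2)) = 1/(3316 + 70) = 1/3386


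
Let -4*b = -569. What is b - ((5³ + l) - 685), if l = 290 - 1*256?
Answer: 2673/4 ≈ 668.25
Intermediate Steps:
l = 34 (l = 290 - 256 = 34)
b = 569/4 (b = -¼*(-569) = 569/4 ≈ 142.25)
b - ((5³ + l) - 685) = 569/4 - ((5³ + 34) - 685) = 569/4 - ((125 + 34) - 685) = 569/4 - (159 - 685) = 569/4 - 1*(-526) = 569/4 + 526 = 2673/4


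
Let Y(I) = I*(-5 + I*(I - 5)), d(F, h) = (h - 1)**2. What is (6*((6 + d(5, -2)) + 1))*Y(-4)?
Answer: -11904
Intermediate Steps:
d(F, h) = (-1 + h)**2
Y(I) = I*(-5 + I*(-5 + I))
(6*((6 + d(5, -2)) + 1))*Y(-4) = (6*((6 + (-1 - 2)**2) + 1))*(-4*(-5 + (-4)**2 - 5*(-4))) = (6*((6 + (-3)**2) + 1))*(-4*(-5 + 16 + 20)) = (6*((6 + 9) + 1))*(-4*31) = (6*(15 + 1))*(-124) = (6*16)*(-124) = 96*(-124) = -11904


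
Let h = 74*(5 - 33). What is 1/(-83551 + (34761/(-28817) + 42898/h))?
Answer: -29854412/2495020085241 ≈ -1.1966e-5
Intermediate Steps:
h = -2072 (h = 74*(-28) = -2072)
1/(-83551 + (34761/(-28817) + 42898/h)) = 1/(-83551 + (34761/(-28817) + 42898/(-2072))) = 1/(-83551 + (34761*(-1/28817) + 42898*(-1/2072))) = 1/(-83551 + (-34761/28817 - 21449/1036)) = 1/(-83551 - 654108229/29854412) = 1/(-2495020085241/29854412) = -29854412/2495020085241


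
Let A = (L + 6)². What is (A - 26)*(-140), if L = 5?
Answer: -13300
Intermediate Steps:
A = 121 (A = (5 + 6)² = 11² = 121)
(A - 26)*(-140) = (121 - 26)*(-140) = 95*(-140) = -13300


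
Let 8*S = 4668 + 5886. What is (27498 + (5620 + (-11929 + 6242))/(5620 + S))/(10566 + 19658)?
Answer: 381630859/419463784 ≈ 0.90981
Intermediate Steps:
S = 5277/4 (S = (4668 + 5886)/8 = (1/8)*10554 = 5277/4 ≈ 1319.3)
(27498 + (5620 + (-11929 + 6242))/(5620 + S))/(10566 + 19658) = (27498 + (5620 + (-11929 + 6242))/(5620 + 5277/4))/(10566 + 19658) = (27498 + (5620 - 5687)/(27757/4))/30224 = (27498 - 67*4/27757)*(1/30224) = (27498 - 268/27757)*(1/30224) = (763261718/27757)*(1/30224) = 381630859/419463784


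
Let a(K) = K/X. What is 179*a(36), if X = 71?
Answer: 6444/71 ≈ 90.760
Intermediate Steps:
a(K) = K/71
179*a(36) = 179*((1/71)*36) = 179*(36/71) = 6444/71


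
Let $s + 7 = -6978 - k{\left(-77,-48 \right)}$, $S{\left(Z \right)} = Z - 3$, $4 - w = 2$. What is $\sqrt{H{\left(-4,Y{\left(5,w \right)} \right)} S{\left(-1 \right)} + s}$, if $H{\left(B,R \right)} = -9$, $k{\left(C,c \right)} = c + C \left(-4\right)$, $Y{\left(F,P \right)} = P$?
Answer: $9 i \sqrt{89} \approx 84.906 i$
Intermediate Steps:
$w = 2$ ($w = 4 - 2 = 2$)
$k{\left(C,c \right)} = c - 4 C$
$S{\left(Z \right)} = -3 + Z$ ($S{\left(Z \right)} = Z - 3 = -3 + Z$)
$s = -7245$ ($s = -7 - \left(6930 + 308\right) = -7 - 7238 = -7245$)
$\sqrt{H{\left(-4,Y{\left(5,w \right)} \right)} S{\left(-1 \right)} + s} = \sqrt{- 9 \left(-3 - 1\right) - 7245} = \sqrt{\left(-9\right) \left(-4\right) - 7245} = \sqrt{36 - 7245} = \sqrt{-7209} = 9 i \sqrt{89}$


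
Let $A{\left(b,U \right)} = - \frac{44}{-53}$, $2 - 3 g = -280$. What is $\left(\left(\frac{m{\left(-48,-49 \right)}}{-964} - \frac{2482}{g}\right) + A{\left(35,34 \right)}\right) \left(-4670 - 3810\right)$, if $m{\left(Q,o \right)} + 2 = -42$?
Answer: $\frac{2452080640}{11327} \approx 2.1648 \cdot 10^{5}$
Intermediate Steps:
$g = 94$ ($g = \frac{2}{3} - - \frac{280}{3} = \frac{2}{3} + \frac{280}{3} = 94$)
$A{\left(b,U \right)} = \frac{44}{53}$ ($A{\left(b,U \right)} = \left(-44\right) \left(- \frac{1}{53}\right) = \frac{44}{53}$)
$m{\left(Q,o \right)} = -44$ ($m{\left(Q,o \right)} = -2 - 42 = -44$)
$\left(\left(\frac{m{\left(-48,-49 \right)}}{-964} - \frac{2482}{g}\right) + A{\left(35,34 \right)}\right) \left(-4670 - 3810\right) = \left(\left(- \frac{44}{-964} - \frac{2482}{94}\right) + \frac{44}{53}\right) \left(-4670 - 3810\right) = \left(\left(\left(-44\right) \left(- \frac{1}{964}\right) - \frac{1241}{47}\right) + \frac{44}{53}\right) \left(-8480\right) = \left(\left(\frac{11}{241} - \frac{1241}{47}\right) + \frac{44}{53}\right) \left(-8480\right) = \left(- \frac{298564}{11327} + \frac{44}{53}\right) \left(-8480\right) = \left(- \frac{15325504}{600331}\right) \left(-8480\right) = \frac{2452080640}{11327}$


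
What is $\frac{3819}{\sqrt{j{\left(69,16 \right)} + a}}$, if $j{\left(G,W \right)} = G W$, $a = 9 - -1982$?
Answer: $\frac{3819 \sqrt{3095}}{3095} \approx 68.647$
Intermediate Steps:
$a = 1991$ ($a = 9 + 1982 = 1991$)
$\frac{3819}{\sqrt{j{\left(69,16 \right)} + a}} = \frac{3819}{\sqrt{69 \cdot 16 + 1991}} = \frac{3819}{\sqrt{1104 + 1991}} = \frac{3819}{\sqrt{3095}} = 3819 \frac{\sqrt{3095}}{3095} = \frac{3819 \sqrt{3095}}{3095}$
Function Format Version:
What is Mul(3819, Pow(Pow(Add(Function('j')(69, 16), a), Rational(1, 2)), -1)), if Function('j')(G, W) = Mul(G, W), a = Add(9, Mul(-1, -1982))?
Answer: Mul(Rational(3819, 3095), Pow(3095, Rational(1, 2))) ≈ 68.647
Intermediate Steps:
a = 1991 (a = Add(9, 1982) = 1991)
Mul(3819, Pow(Pow(Add(Function('j')(69, 16), a), Rational(1, 2)), -1)) = Mul(3819, Pow(Pow(Add(Mul(69, 16), 1991), Rational(1, 2)), -1)) = Mul(3819, Pow(Pow(Add(1104, 1991), Rational(1, 2)), -1)) = Mul(3819, Pow(Pow(3095, Rational(1, 2)), -1)) = Mul(3819, Mul(Rational(1, 3095), Pow(3095, Rational(1, 2)))) = Mul(Rational(3819, 3095), Pow(3095, Rational(1, 2)))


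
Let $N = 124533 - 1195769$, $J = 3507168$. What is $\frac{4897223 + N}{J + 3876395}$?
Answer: $\frac{347817}{671233} \approx 0.51818$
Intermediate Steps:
$N = -1071236$
$\frac{4897223 + N}{J + 3876395} = \frac{4897223 - 1071236}{3507168 + 3876395} = \frac{3825987}{7383563} = 3825987 \cdot \frac{1}{7383563} = \frac{347817}{671233}$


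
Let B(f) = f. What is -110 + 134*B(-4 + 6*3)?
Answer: 1766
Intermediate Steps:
-110 + 134*B(-4 + 6*3) = -110 + 134*(-4 + 6*3) = -110 + 134*(-4 + 18) = -110 + 134*14 = -110 + 1876 = 1766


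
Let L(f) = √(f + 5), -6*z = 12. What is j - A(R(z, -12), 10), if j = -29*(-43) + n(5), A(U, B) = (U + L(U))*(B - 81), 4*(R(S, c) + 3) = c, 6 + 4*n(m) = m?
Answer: 3283/4 + 71*I ≈ 820.75 + 71.0*I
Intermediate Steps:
z = -2 (z = -⅙*12 = -2)
n(m) = -3/2 + m/4
L(f) = √(5 + f)
R(S, c) = -3 + c/4
A(U, B) = (-81 + B)*(U + √(5 + U)) (A(U, B) = (U + √(5 + U))*(B - 81) = (U + √(5 + U))*(-81 + B) = (-81 + B)*(U + √(5 + U)))
j = 4987/4 (j = -29*(-43) + (-3/2 + (¼)*5) = 1247 + (-3/2 + 5/4) = 1247 - ¼ = 4987/4 ≈ 1246.8)
j - A(R(z, -12), 10) = 4987/4 - (-81*(-3 + (¼)*(-12)) - 81*√(5 + (-3 + (¼)*(-12))) + 10*(-3 + (¼)*(-12)) + 10*√(5 + (-3 + (¼)*(-12)))) = 4987/4 - (-81*(-3 - 3) - 81*√(5 + (-3 - 3)) + 10*(-3 - 3) + 10*√(5 + (-3 - 3))) = 4987/4 - (-81*(-6) - 81*√(5 - 6) + 10*(-6) + 10*√(5 - 6)) = 4987/4 - (486 - 81*I - 60 + 10*√(-1)) = 4987/4 - (486 - 81*I - 60 + 10*I) = 4987/4 - (426 - 71*I) = 4987/4 + (-426 + 71*I) = 3283/4 + 71*I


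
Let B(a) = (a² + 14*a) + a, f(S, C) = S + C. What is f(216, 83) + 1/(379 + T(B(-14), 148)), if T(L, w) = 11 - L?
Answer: 120797/404 ≈ 299.00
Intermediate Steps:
f(S, C) = C + S
B(a) = a² + 15*a
f(216, 83) + 1/(379 + T(B(-14), 148)) = (83 + 216) + 1/(379 + (11 - (-14)*(15 - 14))) = 299 + 1/(379 + (11 - (-14))) = 299 + 1/(379 + (11 - 1*(-14))) = 299 + 1/(379 + (11 + 14)) = 299 + 1/(379 + 25) = 299 + 1/404 = 120797/404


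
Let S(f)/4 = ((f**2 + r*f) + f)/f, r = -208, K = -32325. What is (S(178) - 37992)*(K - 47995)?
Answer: 3060834560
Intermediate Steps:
S(f) = 4*(f**2 - 207*f)/f (S(f) = 4*(((f**2 - 208*f) + f)/f) = 4*((f**2 - 207*f)/f) = 4*(f**2 - 207*f)/f)
(S(178) - 37992)*(K - 47995) = ((-828 + 4*178) - 37992)*(-32325 - 47995) = ((-828 + 712) - 37992)*(-80320) = (-116 - 37992)*(-80320) = -38108*(-80320) = 3060834560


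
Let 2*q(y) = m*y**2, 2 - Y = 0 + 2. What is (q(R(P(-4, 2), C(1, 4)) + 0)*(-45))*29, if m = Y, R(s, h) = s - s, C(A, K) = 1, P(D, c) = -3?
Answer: 0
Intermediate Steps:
R(s, h) = 0
Y = 0 (Y = 2 - (0 + 2) = 2 - 1*2 = 2 - 2 = 0)
m = 0
q(y) = 0 (q(y) = (0*y**2)/2 = (1/2)*0 = 0)
(q(R(P(-4, 2), C(1, 4)) + 0)*(-45))*29 = (0*(-45))*29 = 0*29 = 0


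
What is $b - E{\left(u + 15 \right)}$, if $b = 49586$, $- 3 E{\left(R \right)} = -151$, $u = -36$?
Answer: $\frac{148607}{3} \approx 49536.0$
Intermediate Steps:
$E{\left(R \right)} = \frac{151}{3}$ ($E{\left(R \right)} = \left(- \frac{1}{3}\right) \left(-151\right) = \frac{151}{3}$)
$b - E{\left(u + 15 \right)} = 49586 - \frac{151}{3} = \frac{148607}{3}$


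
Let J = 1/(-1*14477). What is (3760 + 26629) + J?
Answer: 439941552/14477 ≈ 30389.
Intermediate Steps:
J = -1/14477 (J = 1/(-14477) = -1/14477 ≈ -6.9075e-5)
(3760 + 26629) + J = (3760 + 26629) - 1/14477 = 30389 - 1/14477 = 439941552/14477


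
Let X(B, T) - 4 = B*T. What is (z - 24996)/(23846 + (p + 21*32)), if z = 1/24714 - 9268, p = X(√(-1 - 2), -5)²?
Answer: -846800495*I/(988560*√3 + 604479726*I) ≈ -1.4009 - 0.0039681*I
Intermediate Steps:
X(B, T) = 4 + B*T
p = (4 - 5*I*√3)² (p = (4 + √(-1 - 2)*(-5))² = (4 + √(-3)*(-5))² = (4 + (I*√3)*(-5))² = (4 - 5*I*√3)² ≈ -59.0 - 69.282*I)
z = -229049351/24714 (z = 1/24714 - 9268 = -229049351/24714 ≈ -9268.0)
(z - 24996)/(23846 + (p + 21*32)) = (-229049351/24714 - 24996)/(23846 + ((4 - 5*I*√3)² + 21*32)) = -846800495/(24714*(23846 + ((4 - 5*I*√3)² + 672))) = -846800495/(24714*(23846 + (672 + (4 - 5*I*√3)²))) = -846800495/(24714*(24518 + (4 - 5*I*√3)²))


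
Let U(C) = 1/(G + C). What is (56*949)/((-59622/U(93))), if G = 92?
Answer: -26572/5515035 ≈ -0.0048181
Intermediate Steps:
U(C) = 1/(92 + C)
(56*949)/((-59622/U(93))) = (56*949)/((-59622/(1/(92 + 93)))) = 53144/((-59622/(1/185))) = 53144/((-59622/1/185)) = 53144/((-59622*185)) = 53144/(-11030070) = 53144*(-1/11030070) = -26572/5515035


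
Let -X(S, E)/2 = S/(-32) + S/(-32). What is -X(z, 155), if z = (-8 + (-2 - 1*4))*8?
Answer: 14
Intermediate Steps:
z = -112 (z = (-8 + (-2 - 4))*8 = (-8 - 6)*8 = -14*8 = -112)
X(S, E) = S/8 (X(S, E) = -2*(S/(-32) + S/(-32)) = -2*(S*(-1/32) + S*(-1/32)) = -2*(-S/32 - S/32) = -(-1)*S/8 = S/8)
-X(z, 155) = -(-112)/8 = -1*(-14) = 14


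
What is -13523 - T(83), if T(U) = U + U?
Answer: -13689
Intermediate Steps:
T(U) = 2*U
-13523 - T(83) = -13523 - 2*83 = -13523 - 1*166 = -13523 - 166 = -13689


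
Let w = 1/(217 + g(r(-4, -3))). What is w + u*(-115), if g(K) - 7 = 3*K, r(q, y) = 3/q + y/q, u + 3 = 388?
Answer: -9917599/224 ≈ -44275.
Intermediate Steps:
u = 385 (u = -3 + 388 = 385)
g(K) = 7 + 3*K
w = 1/224 (w = 1/(217 + (7 + 3*((3 - 3)/(-4)))) = 1/(217 + (7 + 3*(-1/4*0))) = 1/(217 + (7 + 3*0)) = 1/(217 + (7 + 0)) = 1/(217 + 7) = 1/224 ≈ 0.0044643)
w + u*(-115) = 1/224 + 385*(-115) = 1/224 - 44275 = -9917599/224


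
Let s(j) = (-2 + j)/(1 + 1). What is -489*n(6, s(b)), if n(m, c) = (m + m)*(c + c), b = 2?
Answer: 0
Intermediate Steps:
s(j) = -1 + j/2 (s(j) = (-2 + j)/2 = (-2 + j)*(½) = -1 + j/2)
n(m, c) = 4*c*m (n(m, c) = (2*m)*(2*c) = 4*c*m)
-489*n(6, s(b)) = -1956*(-1 + (½)*2)*6 = -1956*(-1 + 1)*6 = -1956*0*6 = -489*0 = 0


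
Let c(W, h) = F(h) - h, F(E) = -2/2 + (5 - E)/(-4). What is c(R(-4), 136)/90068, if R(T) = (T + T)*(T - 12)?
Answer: -417/360272 ≈ -0.0011575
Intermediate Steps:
F(E) = -9/4 + E/4 (F(E) = -2*½ + (5 - E)*(-¼) = -1 + (-5/4 + E/4) = -9/4 + E/4)
R(T) = 2*T*(-12 + T) (R(T) = (2*T)*(-12 + T) = 2*T*(-12 + T))
c(W, h) = -9/4 - 3*h/4 (c(W, h) = (-9/4 + h/4) - h = -9/4 - 3*h/4)
c(R(-4), 136)/90068 = (-9/4 - ¾*136)/90068 = (-9/4 - 102)*(1/90068) = -417/4*1/90068 = -417/360272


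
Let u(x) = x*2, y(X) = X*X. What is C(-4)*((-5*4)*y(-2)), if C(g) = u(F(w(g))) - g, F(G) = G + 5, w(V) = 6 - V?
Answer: -2720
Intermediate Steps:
F(G) = 5 + G
y(X) = X**2
u(x) = 2*x
C(g) = 22 - 3*g (C(g) = 2*(5 + (6 - g)) - g = 2*(11 - g) - g = (22 - 2*g) - g = 22 - 3*g)
C(-4)*((-5*4)*y(-2)) = (22 - 3*(-4))*(-5*4*(-2)**2) = (22 + 12)*(-20*4) = 34*(-80) = -2720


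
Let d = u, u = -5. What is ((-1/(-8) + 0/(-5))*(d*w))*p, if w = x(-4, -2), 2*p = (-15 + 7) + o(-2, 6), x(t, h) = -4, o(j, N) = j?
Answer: -25/2 ≈ -12.500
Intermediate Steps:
d = -5
p = -5 (p = ((-15 + 7) - 2)/2 = (-8 - 2)/2 = (½)*(-10) = -5)
w = -4
((-1/(-8) + 0/(-5))*(d*w))*p = ((-1/(-8) + 0/(-5))*(-5*(-4)))*(-5) = ((-1*(-⅛) + 0*(-⅕))*20)*(-5) = ((⅛ + 0)*20)*(-5) = ((⅛)*20)*(-5) = (5/2)*(-5) = -25/2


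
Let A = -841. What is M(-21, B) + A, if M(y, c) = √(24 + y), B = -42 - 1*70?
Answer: -841 + √3 ≈ -839.27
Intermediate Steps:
B = -112 (B = -42 - 70 = -112)
M(-21, B) + A = √(24 - 21) - 841 = √3 - 841 = -841 + √3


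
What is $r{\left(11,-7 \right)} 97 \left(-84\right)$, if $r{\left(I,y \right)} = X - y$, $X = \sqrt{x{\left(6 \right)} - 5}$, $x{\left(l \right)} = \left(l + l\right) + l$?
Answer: $-57036 - 8148 \sqrt{13} \approx -86414.0$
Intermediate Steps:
$x{\left(l \right)} = 3 l$ ($x{\left(l \right)} = 2 l + l = 3 l$)
$X = \sqrt{13}$ ($X = \sqrt{3 \cdot 6 - 5} = \sqrt{18 - 5} = \sqrt{13} \approx 3.6056$)
$r{\left(I,y \right)} = \sqrt{13} - y$
$r{\left(11,-7 \right)} 97 \left(-84\right) = \left(\sqrt{13} - -7\right) 97 \left(-84\right) = \left(\sqrt{13} + 7\right) 97 \left(-84\right) = \left(7 + \sqrt{13}\right) 97 \left(-84\right) = \left(679 + 97 \sqrt{13}\right) \left(-84\right) = -57036 - 8148 \sqrt{13}$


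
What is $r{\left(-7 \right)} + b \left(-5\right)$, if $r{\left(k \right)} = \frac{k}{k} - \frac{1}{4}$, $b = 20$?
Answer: $- \frac{397}{4} \approx -99.25$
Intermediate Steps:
$r{\left(k \right)} = \frac{3}{4}$ ($r{\left(k \right)} = 1 - \frac{1}{4} = \frac{3}{4}$)
$r{\left(-7 \right)} + b \left(-5\right) = \frac{3}{4} + 20 \left(-5\right) = \frac{3}{4} - 100 = - \frac{397}{4}$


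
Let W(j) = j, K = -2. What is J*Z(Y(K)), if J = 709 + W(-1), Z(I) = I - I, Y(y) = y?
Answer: 0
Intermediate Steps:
Z(I) = 0
J = 708 (J = 709 - 1 = 708)
J*Z(Y(K)) = 708*0 = 0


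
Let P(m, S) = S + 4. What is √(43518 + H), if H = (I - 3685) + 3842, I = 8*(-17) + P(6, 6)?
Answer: √43549 ≈ 208.68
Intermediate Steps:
P(m, S) = 4 + S
I = -126 (I = 8*(-17) + (4 + 6) = -136 + 10 = -126)
H = 31 (H = (-126 - 3685) + 3842 = -3811 + 3842 = 31)
√(43518 + H) = √(43518 + 31) = √43549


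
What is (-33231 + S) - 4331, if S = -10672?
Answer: -48234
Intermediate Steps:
(-33231 + S) - 4331 = (-33231 - 10672) - 4331 = -43903 - 4331 = -48234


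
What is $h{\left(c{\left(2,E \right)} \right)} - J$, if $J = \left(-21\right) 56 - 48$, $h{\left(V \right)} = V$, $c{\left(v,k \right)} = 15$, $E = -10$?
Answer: $1239$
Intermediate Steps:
$J = -1224$ ($J = -1176 - 48 = -1224$)
$h{\left(c{\left(2,E \right)} \right)} - J = 15 - -1224 = 15 + 1224 = 1239$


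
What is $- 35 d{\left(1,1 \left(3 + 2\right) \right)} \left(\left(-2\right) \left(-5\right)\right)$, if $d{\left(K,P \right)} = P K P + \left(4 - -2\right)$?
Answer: $-10850$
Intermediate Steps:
$d{\left(K,P \right)} = 6 + K P^{2}$ ($d{\left(K,P \right)} = K P P + \left(4 + 2\right) = K P^{2} + 6 = 6 + K P^{2}$)
$- 35 d{\left(1,1 \left(3 + 2\right) \right)} \left(\left(-2\right) \left(-5\right)\right) = - 35 \left(6 + 1 \left(1 \left(3 + 2\right)\right)^{2}\right) \left(\left(-2\right) \left(-5\right)\right) = - 35 \left(6 + 1 \left(1 \cdot 5\right)^{2}\right) 10 = - 35 \left(6 + 1 \cdot 5^{2}\right) 10 = - 35 \left(6 + 1 \cdot 25\right) 10 = - 35 \left(6 + 25\right) 10 = \left(-35\right) 31 \cdot 10 = \left(-1085\right) 10 = -10850$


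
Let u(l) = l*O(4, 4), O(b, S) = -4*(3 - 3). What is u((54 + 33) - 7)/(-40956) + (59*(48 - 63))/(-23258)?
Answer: 885/23258 ≈ 0.038051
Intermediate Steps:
O(b, S) = 0 (O(b, S) = -4*0 = 0)
u(l) = 0 (u(l) = l*0 = 0)
u((54 + 33) - 7)/(-40956) + (59*(48 - 63))/(-23258) = 0/(-40956) + (59*(48 - 63))/(-23258) = 0*(-1/40956) + (59*(-15))*(-1/23258) = 0 - 885*(-1/23258) = 0 + 885/23258 = 885/23258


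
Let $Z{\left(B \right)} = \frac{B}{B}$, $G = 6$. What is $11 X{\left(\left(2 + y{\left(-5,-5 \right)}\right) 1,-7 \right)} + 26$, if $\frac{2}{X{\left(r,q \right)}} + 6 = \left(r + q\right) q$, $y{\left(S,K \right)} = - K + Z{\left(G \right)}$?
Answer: $\frac{316}{13} \approx 24.308$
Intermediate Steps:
$Z{\left(B \right)} = 1$
$y{\left(S,K \right)} = 1 - K$ ($y{\left(S,K \right)} = - K + 1 = 1 - K$)
$X{\left(r,q \right)} = \frac{2}{-6 + q \left(q + r\right)}$ ($X{\left(r,q \right)} = \frac{2}{-6 + \left(r + q\right) q} = \frac{2}{-6 + \left(q + r\right) q} = \frac{2}{-6 + q \left(q + r\right)}$)
$11 X{\left(\left(2 + y{\left(-5,-5 \right)}\right) 1,-7 \right)} + 26 = 11 \frac{2}{-6 + \left(-7\right)^{2} - 7 \left(2 + \left(1 - -5\right)\right) 1} + 26 = 11 \frac{2}{-6 + 49 - 7 \left(2 + \left(1 + 5\right)\right) 1} + 26 = 11 \frac{2}{-6 + 49 - 7 \left(2 + 6\right) 1} + 26 = 11 \frac{2}{-6 + 49 - 7 \cdot 8 \cdot 1} + 26 = 11 \frac{2}{-6 + 49 - 56} + 26 = 11 \frac{2}{-13} + 26 = 11 \cdot 2 \left(- \frac{1}{13}\right) + 26 = 11 \left(- \frac{2}{13}\right) + 26 = - \frac{22}{13} + 26 = \frac{316}{13}$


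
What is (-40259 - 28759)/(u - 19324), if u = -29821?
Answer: 69018/49145 ≈ 1.4044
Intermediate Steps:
(-40259 - 28759)/(u - 19324) = (-40259 - 28759)/(-29821 - 19324) = -69018/(-49145) = -69018*(-1/49145) = 69018/49145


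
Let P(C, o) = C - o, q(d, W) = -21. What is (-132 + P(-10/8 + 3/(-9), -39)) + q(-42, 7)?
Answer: -1387/12 ≈ -115.58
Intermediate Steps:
(-132 + P(-10/8 + 3/(-9), -39)) + q(-42, 7) = (-132 + ((-10/8 + 3/(-9)) - 1*(-39))) - 21 = (-132 + ((-10*⅛ + 3*(-⅑)) + 39)) - 21 = (-132 + ((-5/4 - ⅓) + 39)) - 21 = (-132 + (-19/12 + 39)) - 21 = (-132 + 449/12) - 21 = -1135/12 - 21 = -1387/12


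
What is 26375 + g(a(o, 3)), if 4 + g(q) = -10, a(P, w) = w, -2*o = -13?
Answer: 26361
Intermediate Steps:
o = 13/2 (o = -½*(-13) = 13/2 ≈ 6.5000)
g(q) = -14 (g(q) = -4 - 10 = -14)
26375 + g(a(o, 3)) = 26375 - 14 = 26361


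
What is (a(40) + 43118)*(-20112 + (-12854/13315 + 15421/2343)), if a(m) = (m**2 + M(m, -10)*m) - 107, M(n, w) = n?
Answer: -2635118232212747/2836095 ≈ -9.2914e+8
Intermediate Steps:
a(m) = -107 + 2*m**2 (a(m) = (m**2 + m*m) - 107 = (m**2 + m**2) - 107 = 2*m**2 - 107 = -107 + 2*m**2)
(a(40) + 43118)*(-20112 + (-12854/13315 + 15421/2343)) = ((-107 + 2*40**2) + 43118)*(-20112 + (-12854/13315 + 15421/2343)) = ((-107 + 2*1600) + 43118)*(-20112 + (-12854*1/13315 + 15421*(1/2343))) = ((-107 + 3200) + 43118)*(-20112 + (-12854/13315 + 15421/2343)) = (3093 + 43118)*(-20112 + 175213693/31197045) = 46211*(-627259755347/31197045) = -2635118232212747/2836095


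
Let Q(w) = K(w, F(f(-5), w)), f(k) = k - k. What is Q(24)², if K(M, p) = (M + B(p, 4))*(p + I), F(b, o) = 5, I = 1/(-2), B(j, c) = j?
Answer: 68121/4 ≈ 17030.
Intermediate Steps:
f(k) = 0
I = -½ ≈ -0.50000
K(M, p) = (-½ + p)*(M + p) (K(M, p) = (M + p)*(p - ½) = (M + p)*(-½ + p) = (-½ + p)*(M + p))
Q(w) = 45/2 + 9*w/2 (Q(w) = 5² - w/2 - ½*5 + w*5 = 25 - w/2 - 5/2 + 5*w = 45/2 + 9*w/2)
Q(24)² = (45/2 + (9/2)*24)² = (45/2 + 108)² = (261/2)² = 68121/4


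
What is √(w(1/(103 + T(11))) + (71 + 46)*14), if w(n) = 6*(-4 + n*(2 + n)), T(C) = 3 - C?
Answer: 2*√3641874/95 ≈ 40.176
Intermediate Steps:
w(n) = -24 + 6*n*(2 + n)
√(w(1/(103 + T(11))) + (71 + 46)*14) = √((-24 + 6*(1/(103 + (3 - 1*11)))² + 12/(103 + (3 - 1*11))) + (71 + 46)*14) = √((-24 + 6*(1/(103 + (3 - 11)))² + 12/(103 + (3 - 11))) + 117*14) = √((-24 + 6*(1/(103 - 8))² + 12/(103 - 8)) + 1638) = √((-24 + 6*(1/95)² + 12/95) + 1638) = √((-24 + 6*(1/95)² + 12*(1/95)) + 1638) = √((-24 + 6*(1/9025) + 12/95) + 1638) = √((-24 + 6/9025 + 12/95) + 1638) = √(-215454/9025 + 1638) = √(14567496/9025) = 2*√3641874/95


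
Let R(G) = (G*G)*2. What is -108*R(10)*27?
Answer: -583200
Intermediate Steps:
R(G) = 2*G² (R(G) = G²*2 = 2*G²)
-108*R(10)*27 = -216*10²*27 = -216*100*27 = -108*200*27 = -21600*27 = -583200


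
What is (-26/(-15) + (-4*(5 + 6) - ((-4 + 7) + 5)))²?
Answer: 568516/225 ≈ 2526.7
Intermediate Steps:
(-26/(-15) + (-4*(5 + 6) - ((-4 + 7) + 5)))² = (-26*(-1/15) + (-4*11 - (3 + 5)))² = (26/15 + (-44 - 1*8))² = (26/15 + (-44 - 8))² = (26/15 - 52)² = (-754/15)² = 568516/225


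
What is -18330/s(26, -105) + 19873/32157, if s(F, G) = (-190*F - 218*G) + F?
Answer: -38700127/96342372 ≈ -0.40169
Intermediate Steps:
s(F, G) = -218*G - 189*F (s(F, G) = (-218*G - 190*F) + F = -218*G - 189*F)
-18330/s(26, -105) + 19873/32157 = -18330/(-218*(-105) - 189*26) + 19873/32157 = -18330/(22890 - 4914) + 19873*(1/32157) = -18330/17976 + 19873/32157 = -18330*1/17976 + 19873/32157 = -3055/2996 + 19873/32157 = -38700127/96342372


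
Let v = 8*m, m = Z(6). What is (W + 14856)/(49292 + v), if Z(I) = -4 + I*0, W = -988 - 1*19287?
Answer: -5419/49260 ≈ -0.11001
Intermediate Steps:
W = -20275 (W = -988 - 19287 = -20275)
Z(I) = -4 (Z(I) = -4 + 0 = -4)
m = -4
v = -32 (v = 8*(-4) = -32)
(W + 14856)/(49292 + v) = (-20275 + 14856)/(49292 - 32) = -5419/49260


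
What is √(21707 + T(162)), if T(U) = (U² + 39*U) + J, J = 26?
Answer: √54295 ≈ 233.01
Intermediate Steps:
T(U) = 26 + U² + 39*U (T(U) = (U² + 39*U) + 26 = 26 + U² + 39*U)
√(21707 + T(162)) = √(21707 + (26 + 162² + 39*162)) = √(21707 + (26 + 26244 + 6318)) = √(21707 + 32588) = √54295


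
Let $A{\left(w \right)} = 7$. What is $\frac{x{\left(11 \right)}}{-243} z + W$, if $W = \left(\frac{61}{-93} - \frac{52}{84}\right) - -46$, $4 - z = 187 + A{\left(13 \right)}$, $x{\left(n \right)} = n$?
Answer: $\frac{2811926}{52731} \approx 53.326$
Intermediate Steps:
$z = -190$ ($z = 4 - \left(187 + 7\right) = 4 - 194 = -190$)
$W = \frac{29116}{651}$ ($W = \left(61 \left(- \frac{1}{93}\right) - \frac{13}{21}\right) + 46 = \left(- \frac{61}{93} - \frac{13}{21}\right) + 46 = - \frac{830}{651} + 46 = \frac{29116}{651} \approx 44.725$)
$\frac{x{\left(11 \right)}}{-243} z + W = \frac{11}{-243} \left(-190\right) + \frac{29116}{651} = 11 \left(- \frac{1}{243}\right) \left(-190\right) + \frac{29116}{651} = \left(- \frac{11}{243}\right) \left(-190\right) + \frac{29116}{651} = \frac{2090}{243} + \frac{29116}{651} = \frac{2811926}{52731}$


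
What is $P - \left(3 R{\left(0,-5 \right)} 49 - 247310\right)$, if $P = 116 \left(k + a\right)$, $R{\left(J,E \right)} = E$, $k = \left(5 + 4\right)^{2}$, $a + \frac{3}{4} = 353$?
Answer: $298302$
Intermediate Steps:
$a = \frac{1409}{4}$ ($a = - \frac{3}{4} + 353 = \frac{1409}{4} \approx 352.25$)
$k = 81$ ($k = 9^{2} = 81$)
$P = 50257$ ($P = 116 \left(81 + \frac{1409}{4}\right) = 116 \cdot \frac{1733}{4} = 50257$)
$P - \left(3 R{\left(0,-5 \right)} 49 - 247310\right) = 50257 - \left(3 \left(-5\right) 49 - 247310\right) = 50257 - \left(\left(-15\right) 49 - 247310\right) = 50257 - \left(-735 - 247310\right) = 50257 - -248045 = 50257 + 248045 = 298302$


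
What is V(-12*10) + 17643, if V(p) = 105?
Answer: 17748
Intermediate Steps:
V(-12*10) + 17643 = 105 + 17643 = 17748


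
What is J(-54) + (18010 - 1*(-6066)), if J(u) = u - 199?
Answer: 23823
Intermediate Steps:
J(u) = -199 + u
J(-54) + (18010 - 1*(-6066)) = (-199 - 54) + (18010 - 1*(-6066)) = -253 + (18010 + 6066) = -253 + 24076 = 23823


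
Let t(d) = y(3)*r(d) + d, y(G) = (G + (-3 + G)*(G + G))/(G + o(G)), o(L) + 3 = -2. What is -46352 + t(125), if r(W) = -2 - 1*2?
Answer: -46221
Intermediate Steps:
o(L) = -5 (o(L) = -3 - 2 = -5)
r(W) = -4 (r(W) = -2 - 2 = -4)
y(G) = (G + 2*G*(-3 + G))/(-5 + G) (y(G) = (G + (-3 + G)*(G + G))/(G - 5) = (G + (-3 + G)*(2*G))/(-5 + G) = (G + 2*G*(-3 + G))/(-5 + G))
t(d) = 6 + d (t(d) = (3*(-5 + 2*3)/(-5 + 3))*(-4) + d = (3*(-5 + 6)/(-2))*(-4) + d = (3*(-1/2)*1)*(-4) + d = -3/2*(-4) + d = 6 + d)
-46352 + t(125) = -46352 + (6 + 125) = -46352 + 131 = -46221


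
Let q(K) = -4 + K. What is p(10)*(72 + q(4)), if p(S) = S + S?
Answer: 1440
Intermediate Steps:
p(S) = 2*S
p(10)*(72 + q(4)) = (2*10)*(72 + (-4 + 4)) = 20*(72 + 0) = 20*72 = 1440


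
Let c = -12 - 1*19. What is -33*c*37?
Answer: 37851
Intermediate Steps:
c = -31 (c = -12 - 19 = -31)
-33*c*37 = -33*(-31)*37 = 1023*37 = 37851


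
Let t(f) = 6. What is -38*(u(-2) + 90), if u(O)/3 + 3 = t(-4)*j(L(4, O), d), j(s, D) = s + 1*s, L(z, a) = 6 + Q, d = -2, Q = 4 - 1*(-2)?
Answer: -19494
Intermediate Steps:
Q = 6 (Q = 4 + 2 = 6)
L(z, a) = 12 (L(z, a) = 6 + 6 = 12)
j(s, D) = 2*s (j(s, D) = s + s = 2*s)
u(O) = 423 (u(O) = -9 + 3*(6*(2*12)) = -9 + 3*(6*24) = -9 + 3*144 = -9 + 432 = 423)
-38*(u(-2) + 90) = -38*(423 + 90) = -38*513 = -19494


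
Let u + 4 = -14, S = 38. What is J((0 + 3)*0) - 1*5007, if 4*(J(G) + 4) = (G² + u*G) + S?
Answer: -10003/2 ≈ -5001.5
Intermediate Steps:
u = -18 (u = -4 - 14 = -18)
J(G) = 11/2 - 9*G/2 + G²/4 (J(G) = -4 + ((G² - 18*G) + 38)/4 = -4 + (38 + G² - 18*G)/4 = -4 + (19/2 - 9*G/2 + G²/4) = 11/2 - 9*G/2 + G²/4)
J((0 + 3)*0) - 1*5007 = (11/2 - 9*(0 + 3)*0/2 + ((0 + 3)*0)²/4) - 1*5007 = (11/2 - 27*0/2 + (3*0)²/4) - 5007 = (11/2 - 9/2*0 + (¼)*0²) - 5007 = (11/2 + 0 + (¼)*0) - 5007 = (11/2 + 0 + 0) - 5007 = 11/2 - 5007 = -10003/2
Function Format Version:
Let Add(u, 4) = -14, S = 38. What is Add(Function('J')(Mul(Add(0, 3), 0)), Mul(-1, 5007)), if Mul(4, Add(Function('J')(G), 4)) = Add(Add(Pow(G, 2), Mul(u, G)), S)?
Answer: Rational(-10003, 2) ≈ -5001.5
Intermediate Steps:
u = -18 (u = Add(-4, -14) = -18)
Function('J')(G) = Add(Rational(11, 2), Mul(Rational(-9, 2), G), Mul(Rational(1, 4), Pow(G, 2))) (Function('J')(G) = Add(-4, Mul(Rational(1, 4), Add(Add(Pow(G, 2), Mul(-18, G)), 38))) = Add(-4, Mul(Rational(1, 4), Add(38, Pow(G, 2), Mul(-18, G)))) = Add(-4, Add(Rational(19, 2), Mul(Rational(-9, 2), G), Mul(Rational(1, 4), Pow(G, 2)))) = Add(Rational(11, 2), Mul(Rational(-9, 2), G), Mul(Rational(1, 4), Pow(G, 2))))
Add(Function('J')(Mul(Add(0, 3), 0)), Mul(-1, 5007)) = Add(Add(Rational(11, 2), Mul(Rational(-9, 2), Mul(Add(0, 3), 0)), Mul(Rational(1, 4), Pow(Mul(Add(0, 3), 0), 2))), Mul(-1, 5007)) = Add(Add(Rational(11, 2), Mul(Rational(-9, 2), Mul(3, 0)), Mul(Rational(1, 4), Pow(Mul(3, 0), 2))), -5007) = Add(Add(Rational(11, 2), Mul(Rational(-9, 2), 0), Mul(Rational(1, 4), Pow(0, 2))), -5007) = Add(Add(Rational(11, 2), 0, Mul(Rational(1, 4), 0)), -5007) = Add(Add(Rational(11, 2), 0, 0), -5007) = Add(Rational(11, 2), -5007) = Rational(-10003, 2)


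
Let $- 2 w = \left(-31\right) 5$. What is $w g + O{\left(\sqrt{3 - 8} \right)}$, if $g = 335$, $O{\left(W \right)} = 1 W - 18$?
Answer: $\frac{51889}{2} + i \sqrt{5} \approx 25945.0 + 2.2361 i$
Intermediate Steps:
$O{\left(W \right)} = -18 + W$ ($O{\left(W \right)} = W - 18 = -18 + W$)
$w = \frac{155}{2}$ ($w = - \frac{\left(-31\right) 5}{2} = \left(- \frac{1}{2}\right) \left(-155\right) = \frac{155}{2} \approx 77.5$)
$w g + O{\left(\sqrt{3 - 8} \right)} = \frac{155}{2} \cdot 335 - \left(18 - \sqrt{3 - 8}\right) = \frac{51925}{2} - \left(18 - \sqrt{-5}\right) = \frac{51925}{2} - \left(18 - i \sqrt{5}\right) = \frac{51889}{2} + i \sqrt{5}$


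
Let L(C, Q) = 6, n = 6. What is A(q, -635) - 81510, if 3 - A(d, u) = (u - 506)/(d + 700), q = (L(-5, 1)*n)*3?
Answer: -65856515/808 ≈ -81506.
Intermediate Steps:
q = 108 (q = (6*6)*3 = 36*3 = 108)
A(d, u) = 3 - (-506 + u)/(700 + d) (A(d, u) = 3 - (u - 506)/(d + 700) = 3 - (-506 + u)/(700 + d))
A(q, -635) - 81510 = (2606 - 1*(-635) + 3*108)/(700 + 108) - 81510 = (2606 + 635 + 324)/808 - 81510 = (1/808)*3565 - 81510 = 3565/808 - 81510 = -65856515/808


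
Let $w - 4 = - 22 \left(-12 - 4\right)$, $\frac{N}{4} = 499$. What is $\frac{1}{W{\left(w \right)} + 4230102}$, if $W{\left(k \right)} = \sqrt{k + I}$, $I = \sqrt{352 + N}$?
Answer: $\frac{1}{4230102 + \sqrt{356 + 2 \sqrt{587}}} \approx 2.364 \cdot 10^{-7}$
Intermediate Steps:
$N = 1996$ ($N = 4 \cdot 499 = 1996$)
$w = 356$ ($w = 4 - 22 \left(-12 - 4\right) = 4 - -352 = 4 + 352 = 356$)
$I = 2 \sqrt{587}$ ($I = \sqrt{352 + 1996} = \sqrt{2348} = 2 \sqrt{587} \approx 48.456$)
$W{\left(k \right)} = \sqrt{k + 2 \sqrt{587}}$
$\frac{1}{W{\left(w \right)} + 4230102} = \frac{1}{\sqrt{356 + 2 \sqrt{587}} + 4230102} = \frac{1}{4230102 + \sqrt{356 + 2 \sqrt{587}}}$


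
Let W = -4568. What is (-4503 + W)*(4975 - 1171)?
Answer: -34506084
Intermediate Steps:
(-4503 + W)*(4975 - 1171) = (-4503 - 4568)*(4975 - 1171) = -9071*3804 = -34506084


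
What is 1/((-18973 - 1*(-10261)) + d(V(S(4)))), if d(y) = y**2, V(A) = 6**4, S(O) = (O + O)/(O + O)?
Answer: 1/1670904 ≈ 5.9848e-7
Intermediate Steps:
S(O) = 1 (S(O) = (2*O)/((2*O)) = (2*O)*(1/(2*O)) = 1)
V(A) = 1296
1/((-18973 - 1*(-10261)) + d(V(S(4)))) = 1/((-18973 - 1*(-10261)) + 1296**2) = 1/((-18973 + 10261) + 1679616) = 1/(-8712 + 1679616) = 1/1670904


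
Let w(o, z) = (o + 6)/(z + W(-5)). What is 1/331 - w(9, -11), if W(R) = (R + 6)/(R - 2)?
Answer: 11611/8606 ≈ 1.3492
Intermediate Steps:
W(R) = (6 + R)/(-2 + R)
w(o, z) = (6 + o)/(-⅐ + z) (w(o, z) = (o + 6)/(z + (6 - 5)/(-2 - 5)) = (6 + o)/(z + 1/(-7)) = (6 + o)/(z - ⅐*1) = (6 + o)/(z - ⅐) = (6 + o)/(-⅐ + z))
1/331 - w(9, -11) = 1/331 - 7*(6 + 9)/(-1 + 7*(-11)) = 1/331 - 7*15/(-1 - 77) = 1/331 - 7*15/(-78) = 1/331 - 7*(-1)*15/78 = 1/331 - 1*(-35/26) = 1/331 + 35/26 = 11611/8606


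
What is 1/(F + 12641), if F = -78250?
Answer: -1/65609 ≈ -1.5242e-5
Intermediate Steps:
1/(F + 12641) = 1/(-78250 + 12641) = 1/(-65609) = -1/65609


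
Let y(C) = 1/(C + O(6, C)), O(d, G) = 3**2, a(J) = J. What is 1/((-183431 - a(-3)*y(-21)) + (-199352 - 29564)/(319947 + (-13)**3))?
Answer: -635500/116571017207 ≈ -5.4516e-6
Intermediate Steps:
O(d, G) = 9
y(C) = 1/(9 + C) (y(C) = 1/(C + 9) = 1/(9 + C))
1/((-183431 - a(-3)*y(-21)) + (-199352 - 29564)/(319947 + (-13)**3)) = 1/((-183431 - (-3)/(9 - 21)) + (-199352 - 29564)/(319947 + (-13)**3)) = 1/((-183431 - (-3)/(-12)) - 228916/(319947 - 2197)) = 1/((-183431 - (-3)*(-1)/12) - 228916/317750) = 1/((-183431 - 1*1/4) - 228916*1/317750) = 1/((-183431 - 1/4) - 114458/158875) = 1/(-733725/4 - 114458/158875) = 1/(-116571017207/635500) = -635500/116571017207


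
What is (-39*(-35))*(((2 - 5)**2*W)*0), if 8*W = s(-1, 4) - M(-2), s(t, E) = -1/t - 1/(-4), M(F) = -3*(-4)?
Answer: 0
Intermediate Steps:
M(F) = 12
s(t, E) = 1/4 - 1/t (s(t, E) = -1/t - 1*(-1/4) = -1/t + 1/4 = 1/4 - 1/t)
W = -43/32 (W = ((1/4)*(-4 - 1)/(-1) - 1*12)/8 = ((1/4)*(-1)*(-5) - 12)/8 = (5/4 - 12)/8 = (1/8)*(-43/4) = -43/32 ≈ -1.3438)
(-39*(-35))*(((2 - 5)**2*W)*0) = (-39*(-35))*(((2 - 5)**2*(-43/32))*0) = 1365*(((-3)**2*(-43/32))*0) = 1365*((9*(-43/32))*0) = 1365*(-387/32*0) = 1365*0 = 0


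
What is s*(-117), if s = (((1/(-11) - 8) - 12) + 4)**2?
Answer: -3665493/121 ≈ -30293.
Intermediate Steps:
s = 31329/121 (s = (((-1/11 - 8) - 12) + 4)**2 = ((-89/11 - 12) + 4)**2 = (-221/11 + 4)**2 = (-177/11)**2 = 31329/121 ≈ 258.92)
s*(-117) = (31329/121)*(-117) = -3665493/121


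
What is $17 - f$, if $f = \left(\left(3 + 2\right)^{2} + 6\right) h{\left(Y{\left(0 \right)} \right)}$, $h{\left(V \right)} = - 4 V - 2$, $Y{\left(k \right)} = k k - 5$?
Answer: $-541$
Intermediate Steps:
$Y{\left(k \right)} = -5 + k^{2}$ ($Y{\left(k \right)} = k^{2} - 5 = -5 + k^{2}$)
$h{\left(V \right)} = -2 - 4 V$
$f = 558$ ($f = \left(\left(3 + 2\right)^{2} + 6\right) \left(-2 - 4 \left(-5 + 0^{2}\right)\right) = \left(5^{2} + 6\right) \left(-2 - 4 \left(-5 + 0\right)\right) = \left(25 + 6\right) \left(-2 - -20\right) = 31 \left(-2 + 20\right) = 31 \cdot 18 = 558$)
$17 - f = 17 - 558 = -541$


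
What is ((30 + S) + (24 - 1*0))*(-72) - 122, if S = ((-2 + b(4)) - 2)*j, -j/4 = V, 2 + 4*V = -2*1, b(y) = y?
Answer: -4010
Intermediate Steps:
V = -1 (V = -½ + (-2*1)/4 = -½ + (¼)*(-2) = -½ - ½ = -1)
j = 4 (j = -4*(-1) = 4)
S = 0 (S = ((-2 + 4) - 2)*4 = (2 - 2)*4 = 0*4 = 0)
((30 + S) + (24 - 1*0))*(-72) - 122 = ((30 + 0) + (24 - 1*0))*(-72) - 122 = (30 + (24 + 0))*(-72) - 122 = (30 + 24)*(-72) - 122 = 54*(-72) - 122 = -3888 - 122 = -4010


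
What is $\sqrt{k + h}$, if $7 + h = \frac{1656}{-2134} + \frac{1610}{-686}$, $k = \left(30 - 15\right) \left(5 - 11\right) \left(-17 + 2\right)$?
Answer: $\frac{2 \sqrt{18686582266}}{7469} \approx 36.604$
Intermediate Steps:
$k = 1350$ ($k = 15 \left(\left(-6\right) \left(-15\right)\right) = 15 \cdot 90 = 1350$)
$h = - \frac{529258}{52283}$ ($h = -7 + \left(\frac{1656}{-2134} + \frac{1610}{-686}\right) = -7 + \left(1656 \left(- \frac{1}{2134}\right) + 1610 \left(- \frac{1}{686}\right)\right) = -7 - \frac{163277}{52283} = - \frac{529258}{52283} \approx -10.123$)
$\sqrt{k + h} = \sqrt{1350 - \frac{529258}{52283}} = \sqrt{\frac{70052792}{52283}} = \frac{2 \sqrt{18686582266}}{7469}$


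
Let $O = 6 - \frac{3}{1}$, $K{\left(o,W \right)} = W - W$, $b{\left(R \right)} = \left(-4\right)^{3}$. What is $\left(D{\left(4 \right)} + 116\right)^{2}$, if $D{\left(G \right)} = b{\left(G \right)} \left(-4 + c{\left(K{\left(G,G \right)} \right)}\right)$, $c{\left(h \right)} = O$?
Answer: $32400$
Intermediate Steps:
$b{\left(R \right)} = -64$
$K{\left(o,W \right)} = 0$
$O = 3$ ($O = 6 - 3 \cdot 1 = 6 - 3 = 3$)
$c{\left(h \right)} = 3$
$D{\left(G \right)} = 64$ ($D{\left(G \right)} = - 64 \left(-4 + 3\right) = \left(-64\right) \left(-1\right) = 64$)
$\left(D{\left(4 \right)} + 116\right)^{2} = \left(64 + 116\right)^{2} = 180^{2} = 32400$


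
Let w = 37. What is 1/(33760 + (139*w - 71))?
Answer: 1/38832 ≈ 2.5752e-5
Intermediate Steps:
1/(33760 + (139*w - 71)) = 1/(33760 + (139*37 - 71)) = 1/(33760 + (5143 - 71)) = 1/(33760 + 5072) = 1/38832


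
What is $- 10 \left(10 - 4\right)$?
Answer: $-60$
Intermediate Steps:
$- 10 \left(10 - 4\right) = \left(-10\right) 6 = -60$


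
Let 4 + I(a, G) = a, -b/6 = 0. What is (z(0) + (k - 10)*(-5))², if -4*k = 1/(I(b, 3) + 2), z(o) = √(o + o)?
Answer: 156025/64 ≈ 2437.9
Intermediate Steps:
b = 0 (b = -6*0 = 0)
I(a, G) = -4 + a
z(o) = √2*√o (z(o) = √(2*o) = √2*√o)
k = ⅛ (k = -1/(4*((-4 + 0) + 2)) = -1/(4*(-4 + 2)) = -¼/(-2) = -¼*(-½) = ⅛ ≈ 0.12500)
(z(0) + (k - 10)*(-5))² = (√2*√0 + (⅛ - 10)*(-5))² = (√2*0 - 79/8*(-5))² = (0 + 395/8)² = (395/8)² = 156025/64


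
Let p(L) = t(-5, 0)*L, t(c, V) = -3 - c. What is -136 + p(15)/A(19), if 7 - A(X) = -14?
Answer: -942/7 ≈ -134.57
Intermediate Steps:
A(X) = 21 (A(X) = 7 - 1*(-14) = 7 + 14 = 21)
p(L) = 2*L (p(L) = (-3 - 1*(-5))*L = (-3 + 5)*L = 2*L)
-136 + p(15)/A(19) = -136 + (2*15)/21 = -136 + (1/21)*30 = -136 + 10/7 = -942/7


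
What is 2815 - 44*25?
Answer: 1715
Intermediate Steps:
2815 - 44*25 = 2815 - 1*1100 = 2815 - 1100 = 1715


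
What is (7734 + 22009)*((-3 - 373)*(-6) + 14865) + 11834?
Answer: 509241737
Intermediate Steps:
(7734 + 22009)*((-3 - 373)*(-6) + 14865) + 11834 = 29743*(-376*(-6) + 14865) + 11834 = 29743*(2256 + 14865) + 11834 = 29743*17121 + 11834 = 509229903 + 11834 = 509241737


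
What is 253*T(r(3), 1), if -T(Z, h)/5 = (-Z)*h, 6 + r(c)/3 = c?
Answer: -11385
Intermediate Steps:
r(c) = -18 + 3*c
T(Z, h) = 5*Z*h (T(Z, h) = -5*(-Z)*h = -(-5)*Z*h = 5*Z*h)
253*T(r(3), 1) = 253*(5*(-18 + 3*3)*1) = 253*(5*(-18 + 9)*1) = 253*(5*(-9)*1) = 253*(-45) = -11385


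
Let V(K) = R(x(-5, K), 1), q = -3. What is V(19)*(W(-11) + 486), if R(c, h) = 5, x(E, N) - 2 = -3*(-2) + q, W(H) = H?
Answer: 2375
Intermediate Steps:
x(E, N) = 5 (x(E, N) = 2 + (-3*(-2) - 3) = 2 + (6 - 3) = 2 + 3 = 5)
V(K) = 5
V(19)*(W(-11) + 486) = 5*(-11 + 486) = 5*475 = 2375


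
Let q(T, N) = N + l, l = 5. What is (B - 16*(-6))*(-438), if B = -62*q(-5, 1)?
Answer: 120888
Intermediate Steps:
q(T, N) = 5 + N (q(T, N) = N + 5 = 5 + N)
B = -372 (B = -62*(5 + 1) = -62*6 = -372)
(B - 16*(-6))*(-438) = (-372 - 16*(-6))*(-438) = (-372 + 96)*(-438) = -276*(-438) = 120888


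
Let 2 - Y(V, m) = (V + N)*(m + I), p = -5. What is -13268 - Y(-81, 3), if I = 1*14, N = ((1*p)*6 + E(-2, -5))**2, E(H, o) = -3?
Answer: 3866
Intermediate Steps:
N = 1089 (N = ((1*(-5))*6 - 3)**2 = (-5*6 - 3)**2 = (-30 - 3)**2 = (-33)**2 = 1089)
I = 14
Y(V, m) = 2 - (14 + m)*(1089 + V) (Y(V, m) = 2 - (V + 1089)*(m + 14) = 2 - (1089 + V)*(14 + m) = 2 - (14 + m)*(1089 + V))
-13268 - Y(-81, 3) = -13268 - (-15244 - 1089*3 - 14*(-81) - 1*(-81)*3) = -13268 - (-15244 - 3267 + 1134 + 243) = -13268 - 1*(-17134) = -13268 + 17134 = 3866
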